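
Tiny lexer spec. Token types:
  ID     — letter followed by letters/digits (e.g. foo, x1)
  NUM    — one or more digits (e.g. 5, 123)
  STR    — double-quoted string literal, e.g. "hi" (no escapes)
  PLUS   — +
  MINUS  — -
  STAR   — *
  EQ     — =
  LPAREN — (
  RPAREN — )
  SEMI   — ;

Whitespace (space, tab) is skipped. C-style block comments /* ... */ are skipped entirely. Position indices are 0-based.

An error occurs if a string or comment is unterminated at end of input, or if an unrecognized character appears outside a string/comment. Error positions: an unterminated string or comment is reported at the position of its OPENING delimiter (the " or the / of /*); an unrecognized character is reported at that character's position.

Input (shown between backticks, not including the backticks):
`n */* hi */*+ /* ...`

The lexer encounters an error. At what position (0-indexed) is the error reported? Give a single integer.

Answer: 14

Derivation:
pos=0: emit ID 'n' (now at pos=1)
pos=2: emit STAR '*'
pos=3: enter COMMENT mode (saw '/*')
exit COMMENT mode (now at pos=11)
pos=11: emit STAR '*'
pos=12: emit PLUS '+'
pos=14: enter COMMENT mode (saw '/*')
pos=14: ERROR — unterminated comment (reached EOF)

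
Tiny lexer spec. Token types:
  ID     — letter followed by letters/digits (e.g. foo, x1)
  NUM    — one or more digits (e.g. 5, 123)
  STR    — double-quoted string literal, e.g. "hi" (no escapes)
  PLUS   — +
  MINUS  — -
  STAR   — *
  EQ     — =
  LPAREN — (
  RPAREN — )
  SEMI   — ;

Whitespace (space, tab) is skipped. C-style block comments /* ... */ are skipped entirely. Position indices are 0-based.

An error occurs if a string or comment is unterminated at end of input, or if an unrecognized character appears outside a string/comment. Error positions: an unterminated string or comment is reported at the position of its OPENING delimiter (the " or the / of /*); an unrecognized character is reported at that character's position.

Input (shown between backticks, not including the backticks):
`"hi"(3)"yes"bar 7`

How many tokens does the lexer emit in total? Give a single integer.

pos=0: enter STRING mode
pos=0: emit STR "hi" (now at pos=4)
pos=4: emit LPAREN '('
pos=5: emit NUM '3' (now at pos=6)
pos=6: emit RPAREN ')'
pos=7: enter STRING mode
pos=7: emit STR "yes" (now at pos=12)
pos=12: emit ID 'bar' (now at pos=15)
pos=16: emit NUM '7' (now at pos=17)
DONE. 7 tokens: [STR, LPAREN, NUM, RPAREN, STR, ID, NUM]

Answer: 7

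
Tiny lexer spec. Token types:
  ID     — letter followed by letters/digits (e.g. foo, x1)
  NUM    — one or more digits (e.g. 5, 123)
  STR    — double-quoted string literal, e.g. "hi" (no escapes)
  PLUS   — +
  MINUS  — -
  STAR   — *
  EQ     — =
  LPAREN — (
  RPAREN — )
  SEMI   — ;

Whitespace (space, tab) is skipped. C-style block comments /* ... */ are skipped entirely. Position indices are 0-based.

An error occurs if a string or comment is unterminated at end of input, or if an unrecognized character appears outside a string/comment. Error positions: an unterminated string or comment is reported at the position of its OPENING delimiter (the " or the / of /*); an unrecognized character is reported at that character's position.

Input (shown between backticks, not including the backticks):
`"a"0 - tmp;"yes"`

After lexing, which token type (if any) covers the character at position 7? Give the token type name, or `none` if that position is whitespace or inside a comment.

Answer: ID

Derivation:
pos=0: enter STRING mode
pos=0: emit STR "a" (now at pos=3)
pos=3: emit NUM '0' (now at pos=4)
pos=5: emit MINUS '-'
pos=7: emit ID 'tmp' (now at pos=10)
pos=10: emit SEMI ';'
pos=11: enter STRING mode
pos=11: emit STR "yes" (now at pos=16)
DONE. 6 tokens: [STR, NUM, MINUS, ID, SEMI, STR]
Position 7: char is 't' -> ID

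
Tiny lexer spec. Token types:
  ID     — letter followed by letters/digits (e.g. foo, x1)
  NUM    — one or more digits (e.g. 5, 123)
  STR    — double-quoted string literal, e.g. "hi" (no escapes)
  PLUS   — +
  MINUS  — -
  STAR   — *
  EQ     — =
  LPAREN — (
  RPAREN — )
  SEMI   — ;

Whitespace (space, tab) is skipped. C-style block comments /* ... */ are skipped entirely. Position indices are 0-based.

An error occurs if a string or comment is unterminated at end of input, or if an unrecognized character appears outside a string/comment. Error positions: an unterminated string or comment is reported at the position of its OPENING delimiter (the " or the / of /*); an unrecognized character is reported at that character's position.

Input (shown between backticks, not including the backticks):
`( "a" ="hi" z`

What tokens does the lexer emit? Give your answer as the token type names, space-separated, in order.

Answer: LPAREN STR EQ STR ID

Derivation:
pos=0: emit LPAREN '('
pos=2: enter STRING mode
pos=2: emit STR "a" (now at pos=5)
pos=6: emit EQ '='
pos=7: enter STRING mode
pos=7: emit STR "hi" (now at pos=11)
pos=12: emit ID 'z' (now at pos=13)
DONE. 5 tokens: [LPAREN, STR, EQ, STR, ID]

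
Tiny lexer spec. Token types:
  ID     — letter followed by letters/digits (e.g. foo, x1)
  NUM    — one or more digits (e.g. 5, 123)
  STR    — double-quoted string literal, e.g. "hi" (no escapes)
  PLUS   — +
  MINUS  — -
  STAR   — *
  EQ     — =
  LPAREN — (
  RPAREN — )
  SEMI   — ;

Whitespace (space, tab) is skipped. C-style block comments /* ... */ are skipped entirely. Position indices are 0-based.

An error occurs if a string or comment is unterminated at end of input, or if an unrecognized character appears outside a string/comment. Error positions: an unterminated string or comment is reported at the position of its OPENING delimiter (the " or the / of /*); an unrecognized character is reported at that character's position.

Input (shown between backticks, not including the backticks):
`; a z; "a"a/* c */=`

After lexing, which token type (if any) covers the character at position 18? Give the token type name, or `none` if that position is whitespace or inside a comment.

pos=0: emit SEMI ';'
pos=2: emit ID 'a' (now at pos=3)
pos=4: emit ID 'z' (now at pos=5)
pos=5: emit SEMI ';'
pos=7: enter STRING mode
pos=7: emit STR "a" (now at pos=10)
pos=10: emit ID 'a' (now at pos=11)
pos=11: enter COMMENT mode (saw '/*')
exit COMMENT mode (now at pos=18)
pos=18: emit EQ '='
DONE. 7 tokens: [SEMI, ID, ID, SEMI, STR, ID, EQ]
Position 18: char is '=' -> EQ

Answer: EQ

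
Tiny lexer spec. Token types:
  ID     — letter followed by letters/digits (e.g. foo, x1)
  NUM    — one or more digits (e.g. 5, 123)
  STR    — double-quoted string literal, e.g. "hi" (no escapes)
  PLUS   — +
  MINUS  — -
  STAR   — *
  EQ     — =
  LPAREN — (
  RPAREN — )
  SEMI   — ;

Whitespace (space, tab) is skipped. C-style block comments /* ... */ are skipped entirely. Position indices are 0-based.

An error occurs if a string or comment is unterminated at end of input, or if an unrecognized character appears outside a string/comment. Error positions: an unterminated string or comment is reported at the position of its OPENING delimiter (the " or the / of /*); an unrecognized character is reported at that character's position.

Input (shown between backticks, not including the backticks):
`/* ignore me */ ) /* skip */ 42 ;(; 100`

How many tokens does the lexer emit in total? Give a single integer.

Answer: 6

Derivation:
pos=0: enter COMMENT mode (saw '/*')
exit COMMENT mode (now at pos=15)
pos=16: emit RPAREN ')'
pos=18: enter COMMENT mode (saw '/*')
exit COMMENT mode (now at pos=28)
pos=29: emit NUM '42' (now at pos=31)
pos=32: emit SEMI ';'
pos=33: emit LPAREN '('
pos=34: emit SEMI ';'
pos=36: emit NUM '100' (now at pos=39)
DONE. 6 tokens: [RPAREN, NUM, SEMI, LPAREN, SEMI, NUM]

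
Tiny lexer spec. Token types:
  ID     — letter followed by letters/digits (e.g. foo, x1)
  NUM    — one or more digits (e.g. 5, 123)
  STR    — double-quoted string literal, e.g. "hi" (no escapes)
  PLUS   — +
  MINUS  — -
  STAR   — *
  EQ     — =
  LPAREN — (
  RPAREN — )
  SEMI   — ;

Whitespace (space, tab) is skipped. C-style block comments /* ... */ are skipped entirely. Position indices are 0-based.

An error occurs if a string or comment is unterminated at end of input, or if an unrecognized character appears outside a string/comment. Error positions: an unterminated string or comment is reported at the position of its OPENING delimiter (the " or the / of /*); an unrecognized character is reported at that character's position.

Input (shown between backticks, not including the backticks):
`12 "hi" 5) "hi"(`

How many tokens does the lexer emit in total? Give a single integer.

pos=0: emit NUM '12' (now at pos=2)
pos=3: enter STRING mode
pos=3: emit STR "hi" (now at pos=7)
pos=8: emit NUM '5' (now at pos=9)
pos=9: emit RPAREN ')'
pos=11: enter STRING mode
pos=11: emit STR "hi" (now at pos=15)
pos=15: emit LPAREN '('
DONE. 6 tokens: [NUM, STR, NUM, RPAREN, STR, LPAREN]

Answer: 6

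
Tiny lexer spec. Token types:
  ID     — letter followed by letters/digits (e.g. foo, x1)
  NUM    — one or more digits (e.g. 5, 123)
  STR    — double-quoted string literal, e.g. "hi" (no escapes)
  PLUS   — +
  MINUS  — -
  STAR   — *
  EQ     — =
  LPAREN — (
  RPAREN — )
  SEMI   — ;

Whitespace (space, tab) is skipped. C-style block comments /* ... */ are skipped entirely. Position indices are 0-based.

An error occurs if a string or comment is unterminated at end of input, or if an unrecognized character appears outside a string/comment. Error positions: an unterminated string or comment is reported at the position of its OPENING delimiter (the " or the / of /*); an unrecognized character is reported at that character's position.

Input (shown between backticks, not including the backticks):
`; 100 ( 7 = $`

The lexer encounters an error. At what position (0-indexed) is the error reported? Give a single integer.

Answer: 12

Derivation:
pos=0: emit SEMI ';'
pos=2: emit NUM '100' (now at pos=5)
pos=6: emit LPAREN '('
pos=8: emit NUM '7' (now at pos=9)
pos=10: emit EQ '='
pos=12: ERROR — unrecognized char '$'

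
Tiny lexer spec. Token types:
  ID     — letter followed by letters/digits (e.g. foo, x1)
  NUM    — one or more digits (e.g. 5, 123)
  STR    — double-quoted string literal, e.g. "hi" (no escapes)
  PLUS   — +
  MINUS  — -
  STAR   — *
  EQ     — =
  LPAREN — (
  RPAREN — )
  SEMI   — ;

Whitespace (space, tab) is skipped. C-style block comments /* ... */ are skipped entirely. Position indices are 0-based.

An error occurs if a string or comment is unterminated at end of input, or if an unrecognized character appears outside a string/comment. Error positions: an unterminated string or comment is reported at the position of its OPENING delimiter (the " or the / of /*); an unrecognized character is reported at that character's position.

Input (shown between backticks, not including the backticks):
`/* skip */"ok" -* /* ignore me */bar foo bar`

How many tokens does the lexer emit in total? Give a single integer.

Answer: 6

Derivation:
pos=0: enter COMMENT mode (saw '/*')
exit COMMENT mode (now at pos=10)
pos=10: enter STRING mode
pos=10: emit STR "ok" (now at pos=14)
pos=15: emit MINUS '-'
pos=16: emit STAR '*'
pos=18: enter COMMENT mode (saw '/*')
exit COMMENT mode (now at pos=33)
pos=33: emit ID 'bar' (now at pos=36)
pos=37: emit ID 'foo' (now at pos=40)
pos=41: emit ID 'bar' (now at pos=44)
DONE. 6 tokens: [STR, MINUS, STAR, ID, ID, ID]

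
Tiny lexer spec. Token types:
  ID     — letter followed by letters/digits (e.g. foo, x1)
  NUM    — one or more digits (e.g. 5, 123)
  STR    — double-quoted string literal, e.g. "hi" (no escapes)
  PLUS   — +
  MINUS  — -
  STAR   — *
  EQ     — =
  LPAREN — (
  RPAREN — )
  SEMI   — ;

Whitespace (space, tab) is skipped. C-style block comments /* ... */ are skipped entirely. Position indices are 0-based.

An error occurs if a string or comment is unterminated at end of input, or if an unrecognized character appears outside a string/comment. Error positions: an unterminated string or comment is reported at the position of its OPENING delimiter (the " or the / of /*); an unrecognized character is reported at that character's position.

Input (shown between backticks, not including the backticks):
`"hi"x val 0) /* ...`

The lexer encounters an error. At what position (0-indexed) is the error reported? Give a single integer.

Answer: 13

Derivation:
pos=0: enter STRING mode
pos=0: emit STR "hi" (now at pos=4)
pos=4: emit ID 'x' (now at pos=5)
pos=6: emit ID 'val' (now at pos=9)
pos=10: emit NUM '0' (now at pos=11)
pos=11: emit RPAREN ')'
pos=13: enter COMMENT mode (saw '/*')
pos=13: ERROR — unterminated comment (reached EOF)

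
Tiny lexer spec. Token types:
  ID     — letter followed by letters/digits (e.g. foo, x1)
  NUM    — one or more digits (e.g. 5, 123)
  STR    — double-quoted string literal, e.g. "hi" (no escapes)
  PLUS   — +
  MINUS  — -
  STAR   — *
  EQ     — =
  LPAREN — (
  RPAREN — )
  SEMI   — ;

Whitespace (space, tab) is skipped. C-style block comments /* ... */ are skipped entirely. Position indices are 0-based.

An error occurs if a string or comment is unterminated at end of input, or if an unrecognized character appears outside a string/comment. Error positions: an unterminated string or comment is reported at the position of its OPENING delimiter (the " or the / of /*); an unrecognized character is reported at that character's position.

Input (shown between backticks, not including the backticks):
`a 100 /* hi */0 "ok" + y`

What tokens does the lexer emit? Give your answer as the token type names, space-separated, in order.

pos=0: emit ID 'a' (now at pos=1)
pos=2: emit NUM '100' (now at pos=5)
pos=6: enter COMMENT mode (saw '/*')
exit COMMENT mode (now at pos=14)
pos=14: emit NUM '0' (now at pos=15)
pos=16: enter STRING mode
pos=16: emit STR "ok" (now at pos=20)
pos=21: emit PLUS '+'
pos=23: emit ID 'y' (now at pos=24)
DONE. 6 tokens: [ID, NUM, NUM, STR, PLUS, ID]

Answer: ID NUM NUM STR PLUS ID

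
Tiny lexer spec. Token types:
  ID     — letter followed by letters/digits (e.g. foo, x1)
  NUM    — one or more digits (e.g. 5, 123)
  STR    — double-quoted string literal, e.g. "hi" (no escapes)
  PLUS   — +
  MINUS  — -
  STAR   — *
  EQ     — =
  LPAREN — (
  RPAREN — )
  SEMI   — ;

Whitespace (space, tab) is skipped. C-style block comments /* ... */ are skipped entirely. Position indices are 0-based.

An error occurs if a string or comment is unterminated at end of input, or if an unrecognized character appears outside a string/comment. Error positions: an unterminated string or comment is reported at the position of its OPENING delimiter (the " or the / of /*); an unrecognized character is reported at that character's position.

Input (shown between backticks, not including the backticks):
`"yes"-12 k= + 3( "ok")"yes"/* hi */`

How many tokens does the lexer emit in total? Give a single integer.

Answer: 11

Derivation:
pos=0: enter STRING mode
pos=0: emit STR "yes" (now at pos=5)
pos=5: emit MINUS '-'
pos=6: emit NUM '12' (now at pos=8)
pos=9: emit ID 'k' (now at pos=10)
pos=10: emit EQ '='
pos=12: emit PLUS '+'
pos=14: emit NUM '3' (now at pos=15)
pos=15: emit LPAREN '('
pos=17: enter STRING mode
pos=17: emit STR "ok" (now at pos=21)
pos=21: emit RPAREN ')'
pos=22: enter STRING mode
pos=22: emit STR "yes" (now at pos=27)
pos=27: enter COMMENT mode (saw '/*')
exit COMMENT mode (now at pos=35)
DONE. 11 tokens: [STR, MINUS, NUM, ID, EQ, PLUS, NUM, LPAREN, STR, RPAREN, STR]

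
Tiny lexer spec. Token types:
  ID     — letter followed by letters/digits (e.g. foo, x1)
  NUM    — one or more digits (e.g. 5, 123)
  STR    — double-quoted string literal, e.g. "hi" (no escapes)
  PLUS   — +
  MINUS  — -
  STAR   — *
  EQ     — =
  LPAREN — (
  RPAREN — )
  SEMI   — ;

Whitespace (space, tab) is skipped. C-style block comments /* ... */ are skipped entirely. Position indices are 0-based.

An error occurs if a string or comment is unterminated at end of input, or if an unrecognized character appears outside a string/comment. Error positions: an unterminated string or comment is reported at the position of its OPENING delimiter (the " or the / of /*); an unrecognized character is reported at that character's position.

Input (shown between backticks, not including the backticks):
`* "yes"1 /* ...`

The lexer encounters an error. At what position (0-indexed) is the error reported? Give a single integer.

Answer: 9

Derivation:
pos=0: emit STAR '*'
pos=2: enter STRING mode
pos=2: emit STR "yes" (now at pos=7)
pos=7: emit NUM '1' (now at pos=8)
pos=9: enter COMMENT mode (saw '/*')
pos=9: ERROR — unterminated comment (reached EOF)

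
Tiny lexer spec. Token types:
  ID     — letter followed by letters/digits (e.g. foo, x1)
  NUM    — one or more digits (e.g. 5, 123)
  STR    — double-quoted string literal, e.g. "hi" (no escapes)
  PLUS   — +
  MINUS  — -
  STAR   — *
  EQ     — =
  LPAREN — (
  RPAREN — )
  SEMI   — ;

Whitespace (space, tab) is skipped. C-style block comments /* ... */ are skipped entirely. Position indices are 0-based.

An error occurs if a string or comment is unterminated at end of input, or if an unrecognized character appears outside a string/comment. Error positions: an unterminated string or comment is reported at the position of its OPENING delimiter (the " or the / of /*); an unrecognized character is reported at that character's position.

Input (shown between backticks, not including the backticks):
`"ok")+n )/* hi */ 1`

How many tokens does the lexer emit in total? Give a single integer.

pos=0: enter STRING mode
pos=0: emit STR "ok" (now at pos=4)
pos=4: emit RPAREN ')'
pos=5: emit PLUS '+'
pos=6: emit ID 'n' (now at pos=7)
pos=8: emit RPAREN ')'
pos=9: enter COMMENT mode (saw '/*')
exit COMMENT mode (now at pos=17)
pos=18: emit NUM '1' (now at pos=19)
DONE. 6 tokens: [STR, RPAREN, PLUS, ID, RPAREN, NUM]

Answer: 6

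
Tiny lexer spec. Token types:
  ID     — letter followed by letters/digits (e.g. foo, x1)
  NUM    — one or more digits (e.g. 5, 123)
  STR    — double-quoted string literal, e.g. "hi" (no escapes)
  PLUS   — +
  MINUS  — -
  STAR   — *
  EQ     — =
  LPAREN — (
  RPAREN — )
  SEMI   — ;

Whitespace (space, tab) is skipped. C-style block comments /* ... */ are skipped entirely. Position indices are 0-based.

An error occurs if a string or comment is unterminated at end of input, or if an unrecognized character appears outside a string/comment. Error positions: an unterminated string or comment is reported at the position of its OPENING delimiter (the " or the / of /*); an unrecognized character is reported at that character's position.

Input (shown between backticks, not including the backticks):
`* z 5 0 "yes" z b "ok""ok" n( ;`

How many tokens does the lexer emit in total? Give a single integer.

pos=0: emit STAR '*'
pos=2: emit ID 'z' (now at pos=3)
pos=4: emit NUM '5' (now at pos=5)
pos=6: emit NUM '0' (now at pos=7)
pos=8: enter STRING mode
pos=8: emit STR "yes" (now at pos=13)
pos=14: emit ID 'z' (now at pos=15)
pos=16: emit ID 'b' (now at pos=17)
pos=18: enter STRING mode
pos=18: emit STR "ok" (now at pos=22)
pos=22: enter STRING mode
pos=22: emit STR "ok" (now at pos=26)
pos=27: emit ID 'n' (now at pos=28)
pos=28: emit LPAREN '('
pos=30: emit SEMI ';'
DONE. 12 tokens: [STAR, ID, NUM, NUM, STR, ID, ID, STR, STR, ID, LPAREN, SEMI]

Answer: 12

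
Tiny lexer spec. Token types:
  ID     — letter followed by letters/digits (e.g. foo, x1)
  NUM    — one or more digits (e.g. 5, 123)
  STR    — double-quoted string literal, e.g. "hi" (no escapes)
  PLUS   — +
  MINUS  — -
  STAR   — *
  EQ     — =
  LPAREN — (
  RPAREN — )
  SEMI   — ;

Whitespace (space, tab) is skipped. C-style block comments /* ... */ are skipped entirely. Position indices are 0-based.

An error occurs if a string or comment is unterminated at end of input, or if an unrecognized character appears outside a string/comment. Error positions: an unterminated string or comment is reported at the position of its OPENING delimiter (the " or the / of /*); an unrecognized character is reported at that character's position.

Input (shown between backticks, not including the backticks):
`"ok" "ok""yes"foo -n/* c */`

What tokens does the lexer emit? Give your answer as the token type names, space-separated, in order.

pos=0: enter STRING mode
pos=0: emit STR "ok" (now at pos=4)
pos=5: enter STRING mode
pos=5: emit STR "ok" (now at pos=9)
pos=9: enter STRING mode
pos=9: emit STR "yes" (now at pos=14)
pos=14: emit ID 'foo' (now at pos=17)
pos=18: emit MINUS '-'
pos=19: emit ID 'n' (now at pos=20)
pos=20: enter COMMENT mode (saw '/*')
exit COMMENT mode (now at pos=27)
DONE. 6 tokens: [STR, STR, STR, ID, MINUS, ID]

Answer: STR STR STR ID MINUS ID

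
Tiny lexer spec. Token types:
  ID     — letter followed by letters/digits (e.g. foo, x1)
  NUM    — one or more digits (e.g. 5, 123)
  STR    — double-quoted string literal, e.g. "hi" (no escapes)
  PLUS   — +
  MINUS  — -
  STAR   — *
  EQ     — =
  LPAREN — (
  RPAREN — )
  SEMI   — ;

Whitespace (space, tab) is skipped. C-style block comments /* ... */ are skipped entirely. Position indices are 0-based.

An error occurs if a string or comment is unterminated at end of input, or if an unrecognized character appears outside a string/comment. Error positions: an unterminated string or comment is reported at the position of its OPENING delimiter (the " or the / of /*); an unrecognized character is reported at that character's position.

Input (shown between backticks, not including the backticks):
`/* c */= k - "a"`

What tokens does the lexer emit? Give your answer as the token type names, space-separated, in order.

Answer: EQ ID MINUS STR

Derivation:
pos=0: enter COMMENT mode (saw '/*')
exit COMMENT mode (now at pos=7)
pos=7: emit EQ '='
pos=9: emit ID 'k' (now at pos=10)
pos=11: emit MINUS '-'
pos=13: enter STRING mode
pos=13: emit STR "a" (now at pos=16)
DONE. 4 tokens: [EQ, ID, MINUS, STR]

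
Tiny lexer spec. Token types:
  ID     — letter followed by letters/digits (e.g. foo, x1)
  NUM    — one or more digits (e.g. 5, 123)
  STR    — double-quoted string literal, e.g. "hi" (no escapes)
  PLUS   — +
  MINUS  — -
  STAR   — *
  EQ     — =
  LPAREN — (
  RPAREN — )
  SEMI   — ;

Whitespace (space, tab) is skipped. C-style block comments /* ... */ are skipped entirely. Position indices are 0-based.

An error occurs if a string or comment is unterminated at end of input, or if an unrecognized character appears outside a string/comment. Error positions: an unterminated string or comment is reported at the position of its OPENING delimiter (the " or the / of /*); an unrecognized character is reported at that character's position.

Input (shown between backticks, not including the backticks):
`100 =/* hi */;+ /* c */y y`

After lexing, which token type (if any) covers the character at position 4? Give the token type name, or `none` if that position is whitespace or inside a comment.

pos=0: emit NUM '100' (now at pos=3)
pos=4: emit EQ '='
pos=5: enter COMMENT mode (saw '/*')
exit COMMENT mode (now at pos=13)
pos=13: emit SEMI ';'
pos=14: emit PLUS '+'
pos=16: enter COMMENT mode (saw '/*')
exit COMMENT mode (now at pos=23)
pos=23: emit ID 'y' (now at pos=24)
pos=25: emit ID 'y' (now at pos=26)
DONE. 6 tokens: [NUM, EQ, SEMI, PLUS, ID, ID]
Position 4: char is '=' -> EQ

Answer: EQ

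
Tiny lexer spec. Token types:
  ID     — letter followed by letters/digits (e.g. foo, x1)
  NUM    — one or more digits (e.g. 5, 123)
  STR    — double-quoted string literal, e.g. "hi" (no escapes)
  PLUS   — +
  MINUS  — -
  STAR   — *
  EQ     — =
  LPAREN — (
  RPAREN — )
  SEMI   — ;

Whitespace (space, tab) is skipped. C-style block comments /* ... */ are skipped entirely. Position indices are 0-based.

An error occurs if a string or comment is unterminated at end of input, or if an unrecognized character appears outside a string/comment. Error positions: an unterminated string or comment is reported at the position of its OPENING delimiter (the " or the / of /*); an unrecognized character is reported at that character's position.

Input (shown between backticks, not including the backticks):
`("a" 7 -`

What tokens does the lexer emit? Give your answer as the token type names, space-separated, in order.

pos=0: emit LPAREN '('
pos=1: enter STRING mode
pos=1: emit STR "a" (now at pos=4)
pos=5: emit NUM '7' (now at pos=6)
pos=7: emit MINUS '-'
DONE. 4 tokens: [LPAREN, STR, NUM, MINUS]

Answer: LPAREN STR NUM MINUS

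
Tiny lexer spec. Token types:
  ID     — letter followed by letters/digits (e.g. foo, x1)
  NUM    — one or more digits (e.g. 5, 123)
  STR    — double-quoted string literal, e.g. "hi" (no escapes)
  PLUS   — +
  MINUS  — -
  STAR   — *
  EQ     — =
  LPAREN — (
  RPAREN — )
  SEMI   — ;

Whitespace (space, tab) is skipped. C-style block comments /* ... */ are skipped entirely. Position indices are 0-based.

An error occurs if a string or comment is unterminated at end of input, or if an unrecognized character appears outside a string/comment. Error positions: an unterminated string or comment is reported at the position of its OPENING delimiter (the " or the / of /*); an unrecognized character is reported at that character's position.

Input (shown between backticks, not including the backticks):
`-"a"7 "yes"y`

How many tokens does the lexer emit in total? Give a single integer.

pos=0: emit MINUS '-'
pos=1: enter STRING mode
pos=1: emit STR "a" (now at pos=4)
pos=4: emit NUM '7' (now at pos=5)
pos=6: enter STRING mode
pos=6: emit STR "yes" (now at pos=11)
pos=11: emit ID 'y' (now at pos=12)
DONE. 5 tokens: [MINUS, STR, NUM, STR, ID]

Answer: 5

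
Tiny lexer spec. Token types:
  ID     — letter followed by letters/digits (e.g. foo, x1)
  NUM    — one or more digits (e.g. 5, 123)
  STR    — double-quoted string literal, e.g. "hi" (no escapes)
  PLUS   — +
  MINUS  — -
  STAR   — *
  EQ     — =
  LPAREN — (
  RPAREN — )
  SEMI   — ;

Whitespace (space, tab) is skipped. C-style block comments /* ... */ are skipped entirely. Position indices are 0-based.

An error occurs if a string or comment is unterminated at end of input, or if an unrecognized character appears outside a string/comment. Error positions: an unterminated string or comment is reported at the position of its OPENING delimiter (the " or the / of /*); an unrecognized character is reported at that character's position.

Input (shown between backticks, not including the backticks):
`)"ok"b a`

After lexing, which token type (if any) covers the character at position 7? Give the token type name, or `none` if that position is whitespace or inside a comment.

Answer: ID

Derivation:
pos=0: emit RPAREN ')'
pos=1: enter STRING mode
pos=1: emit STR "ok" (now at pos=5)
pos=5: emit ID 'b' (now at pos=6)
pos=7: emit ID 'a' (now at pos=8)
DONE. 4 tokens: [RPAREN, STR, ID, ID]
Position 7: char is 'a' -> ID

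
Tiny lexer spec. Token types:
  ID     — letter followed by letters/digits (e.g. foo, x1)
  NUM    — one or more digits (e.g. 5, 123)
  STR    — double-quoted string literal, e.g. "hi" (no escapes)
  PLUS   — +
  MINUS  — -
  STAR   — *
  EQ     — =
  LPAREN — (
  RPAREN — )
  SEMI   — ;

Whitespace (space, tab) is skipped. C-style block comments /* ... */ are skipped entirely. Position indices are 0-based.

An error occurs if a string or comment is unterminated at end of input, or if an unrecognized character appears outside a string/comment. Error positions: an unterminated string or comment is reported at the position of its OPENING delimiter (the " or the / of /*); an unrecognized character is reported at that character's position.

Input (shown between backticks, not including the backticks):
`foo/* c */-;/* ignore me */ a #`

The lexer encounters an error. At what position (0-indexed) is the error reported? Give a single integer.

pos=0: emit ID 'foo' (now at pos=3)
pos=3: enter COMMENT mode (saw '/*')
exit COMMENT mode (now at pos=10)
pos=10: emit MINUS '-'
pos=11: emit SEMI ';'
pos=12: enter COMMENT mode (saw '/*')
exit COMMENT mode (now at pos=27)
pos=28: emit ID 'a' (now at pos=29)
pos=30: ERROR — unrecognized char '#'

Answer: 30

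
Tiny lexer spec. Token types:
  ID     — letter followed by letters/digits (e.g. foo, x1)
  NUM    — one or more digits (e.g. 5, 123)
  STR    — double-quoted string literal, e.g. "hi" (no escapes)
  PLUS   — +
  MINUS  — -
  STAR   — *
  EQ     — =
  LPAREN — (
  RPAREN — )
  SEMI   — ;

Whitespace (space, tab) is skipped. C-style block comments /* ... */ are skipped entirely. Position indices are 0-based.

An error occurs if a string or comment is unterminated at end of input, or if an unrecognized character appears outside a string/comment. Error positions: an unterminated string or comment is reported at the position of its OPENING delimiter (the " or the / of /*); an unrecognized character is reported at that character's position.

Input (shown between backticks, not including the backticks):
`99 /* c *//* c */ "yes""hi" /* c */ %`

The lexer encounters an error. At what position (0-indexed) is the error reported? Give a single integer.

Answer: 36

Derivation:
pos=0: emit NUM '99' (now at pos=2)
pos=3: enter COMMENT mode (saw '/*')
exit COMMENT mode (now at pos=10)
pos=10: enter COMMENT mode (saw '/*')
exit COMMENT mode (now at pos=17)
pos=18: enter STRING mode
pos=18: emit STR "yes" (now at pos=23)
pos=23: enter STRING mode
pos=23: emit STR "hi" (now at pos=27)
pos=28: enter COMMENT mode (saw '/*')
exit COMMENT mode (now at pos=35)
pos=36: ERROR — unrecognized char '%'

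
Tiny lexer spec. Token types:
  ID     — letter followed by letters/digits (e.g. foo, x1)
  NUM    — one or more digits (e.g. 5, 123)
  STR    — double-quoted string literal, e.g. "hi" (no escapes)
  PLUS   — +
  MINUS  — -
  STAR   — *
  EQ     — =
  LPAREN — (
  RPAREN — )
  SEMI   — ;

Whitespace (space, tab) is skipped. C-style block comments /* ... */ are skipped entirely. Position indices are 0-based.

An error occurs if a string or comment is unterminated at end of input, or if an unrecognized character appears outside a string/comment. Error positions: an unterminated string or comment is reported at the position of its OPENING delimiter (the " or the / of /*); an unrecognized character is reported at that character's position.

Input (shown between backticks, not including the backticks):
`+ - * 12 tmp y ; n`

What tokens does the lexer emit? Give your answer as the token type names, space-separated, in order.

pos=0: emit PLUS '+'
pos=2: emit MINUS '-'
pos=4: emit STAR '*'
pos=6: emit NUM '12' (now at pos=8)
pos=9: emit ID 'tmp' (now at pos=12)
pos=13: emit ID 'y' (now at pos=14)
pos=15: emit SEMI ';'
pos=17: emit ID 'n' (now at pos=18)
DONE. 8 tokens: [PLUS, MINUS, STAR, NUM, ID, ID, SEMI, ID]

Answer: PLUS MINUS STAR NUM ID ID SEMI ID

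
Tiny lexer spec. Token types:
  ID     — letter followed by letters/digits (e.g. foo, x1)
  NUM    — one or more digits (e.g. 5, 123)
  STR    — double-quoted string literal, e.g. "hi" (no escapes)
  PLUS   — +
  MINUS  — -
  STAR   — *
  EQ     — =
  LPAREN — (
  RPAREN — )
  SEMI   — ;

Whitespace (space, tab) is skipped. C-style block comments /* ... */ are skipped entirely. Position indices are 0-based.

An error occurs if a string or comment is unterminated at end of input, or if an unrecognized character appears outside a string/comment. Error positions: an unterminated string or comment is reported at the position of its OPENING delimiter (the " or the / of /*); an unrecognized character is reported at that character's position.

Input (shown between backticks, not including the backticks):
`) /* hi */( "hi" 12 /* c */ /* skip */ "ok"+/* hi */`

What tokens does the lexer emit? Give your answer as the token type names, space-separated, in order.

Answer: RPAREN LPAREN STR NUM STR PLUS

Derivation:
pos=0: emit RPAREN ')'
pos=2: enter COMMENT mode (saw '/*')
exit COMMENT mode (now at pos=10)
pos=10: emit LPAREN '('
pos=12: enter STRING mode
pos=12: emit STR "hi" (now at pos=16)
pos=17: emit NUM '12' (now at pos=19)
pos=20: enter COMMENT mode (saw '/*')
exit COMMENT mode (now at pos=27)
pos=28: enter COMMENT mode (saw '/*')
exit COMMENT mode (now at pos=38)
pos=39: enter STRING mode
pos=39: emit STR "ok" (now at pos=43)
pos=43: emit PLUS '+'
pos=44: enter COMMENT mode (saw '/*')
exit COMMENT mode (now at pos=52)
DONE. 6 tokens: [RPAREN, LPAREN, STR, NUM, STR, PLUS]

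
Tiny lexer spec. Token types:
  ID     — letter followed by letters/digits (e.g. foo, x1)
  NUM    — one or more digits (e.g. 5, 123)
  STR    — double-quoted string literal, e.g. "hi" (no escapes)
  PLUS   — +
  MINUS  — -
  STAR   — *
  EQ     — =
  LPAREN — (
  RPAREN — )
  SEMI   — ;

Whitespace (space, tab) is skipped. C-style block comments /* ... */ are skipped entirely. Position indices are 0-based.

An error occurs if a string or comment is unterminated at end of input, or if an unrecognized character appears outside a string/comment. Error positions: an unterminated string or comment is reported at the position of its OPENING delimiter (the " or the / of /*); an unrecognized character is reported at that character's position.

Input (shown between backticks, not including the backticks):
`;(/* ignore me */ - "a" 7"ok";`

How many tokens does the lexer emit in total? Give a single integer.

pos=0: emit SEMI ';'
pos=1: emit LPAREN '('
pos=2: enter COMMENT mode (saw '/*')
exit COMMENT mode (now at pos=17)
pos=18: emit MINUS '-'
pos=20: enter STRING mode
pos=20: emit STR "a" (now at pos=23)
pos=24: emit NUM '7' (now at pos=25)
pos=25: enter STRING mode
pos=25: emit STR "ok" (now at pos=29)
pos=29: emit SEMI ';'
DONE. 7 tokens: [SEMI, LPAREN, MINUS, STR, NUM, STR, SEMI]

Answer: 7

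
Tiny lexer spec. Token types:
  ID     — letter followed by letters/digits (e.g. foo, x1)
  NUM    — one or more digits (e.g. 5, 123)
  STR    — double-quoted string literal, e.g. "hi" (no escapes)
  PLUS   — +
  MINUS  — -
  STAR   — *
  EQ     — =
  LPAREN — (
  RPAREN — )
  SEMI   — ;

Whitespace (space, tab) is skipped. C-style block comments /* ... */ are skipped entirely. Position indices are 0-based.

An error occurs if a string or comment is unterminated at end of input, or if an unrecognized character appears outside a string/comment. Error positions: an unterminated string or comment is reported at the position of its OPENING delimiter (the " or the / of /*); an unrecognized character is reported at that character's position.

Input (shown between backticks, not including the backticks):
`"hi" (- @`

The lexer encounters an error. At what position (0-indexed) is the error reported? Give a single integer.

Answer: 8

Derivation:
pos=0: enter STRING mode
pos=0: emit STR "hi" (now at pos=4)
pos=5: emit LPAREN '('
pos=6: emit MINUS '-'
pos=8: ERROR — unrecognized char '@'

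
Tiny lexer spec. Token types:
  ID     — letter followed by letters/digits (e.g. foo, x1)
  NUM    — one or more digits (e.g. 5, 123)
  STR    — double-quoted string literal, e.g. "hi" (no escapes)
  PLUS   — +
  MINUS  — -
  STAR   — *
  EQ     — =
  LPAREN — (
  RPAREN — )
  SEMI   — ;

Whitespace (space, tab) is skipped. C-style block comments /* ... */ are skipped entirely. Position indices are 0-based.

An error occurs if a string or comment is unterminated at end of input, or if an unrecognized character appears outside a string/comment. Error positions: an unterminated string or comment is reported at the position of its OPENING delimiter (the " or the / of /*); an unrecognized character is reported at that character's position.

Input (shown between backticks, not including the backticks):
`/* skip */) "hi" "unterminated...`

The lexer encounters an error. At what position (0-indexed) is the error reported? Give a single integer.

pos=0: enter COMMENT mode (saw '/*')
exit COMMENT mode (now at pos=10)
pos=10: emit RPAREN ')'
pos=12: enter STRING mode
pos=12: emit STR "hi" (now at pos=16)
pos=17: enter STRING mode
pos=17: ERROR — unterminated string

Answer: 17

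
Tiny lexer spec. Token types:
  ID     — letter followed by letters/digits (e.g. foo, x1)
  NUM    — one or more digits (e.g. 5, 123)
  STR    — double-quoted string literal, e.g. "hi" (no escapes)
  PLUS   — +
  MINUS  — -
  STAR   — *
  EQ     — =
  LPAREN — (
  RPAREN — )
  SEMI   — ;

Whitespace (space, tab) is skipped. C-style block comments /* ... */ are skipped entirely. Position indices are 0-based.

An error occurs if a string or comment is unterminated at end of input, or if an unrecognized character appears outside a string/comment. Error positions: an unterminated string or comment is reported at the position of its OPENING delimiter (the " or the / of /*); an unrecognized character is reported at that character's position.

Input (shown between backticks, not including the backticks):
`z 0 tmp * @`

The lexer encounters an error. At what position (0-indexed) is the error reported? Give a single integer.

Answer: 10

Derivation:
pos=0: emit ID 'z' (now at pos=1)
pos=2: emit NUM '0' (now at pos=3)
pos=4: emit ID 'tmp' (now at pos=7)
pos=8: emit STAR '*'
pos=10: ERROR — unrecognized char '@'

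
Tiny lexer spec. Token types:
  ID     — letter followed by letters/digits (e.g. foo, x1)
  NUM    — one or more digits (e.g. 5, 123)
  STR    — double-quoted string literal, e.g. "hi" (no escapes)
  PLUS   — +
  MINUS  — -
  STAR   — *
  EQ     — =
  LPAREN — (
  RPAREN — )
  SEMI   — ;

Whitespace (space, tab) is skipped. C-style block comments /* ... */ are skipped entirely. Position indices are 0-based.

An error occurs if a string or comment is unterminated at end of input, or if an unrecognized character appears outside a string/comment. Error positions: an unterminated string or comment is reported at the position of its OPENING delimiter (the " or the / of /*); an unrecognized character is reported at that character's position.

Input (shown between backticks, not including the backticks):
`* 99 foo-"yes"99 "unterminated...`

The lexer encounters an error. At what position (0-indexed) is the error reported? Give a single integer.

pos=0: emit STAR '*'
pos=2: emit NUM '99' (now at pos=4)
pos=5: emit ID 'foo' (now at pos=8)
pos=8: emit MINUS '-'
pos=9: enter STRING mode
pos=9: emit STR "yes" (now at pos=14)
pos=14: emit NUM '99' (now at pos=16)
pos=17: enter STRING mode
pos=17: ERROR — unterminated string

Answer: 17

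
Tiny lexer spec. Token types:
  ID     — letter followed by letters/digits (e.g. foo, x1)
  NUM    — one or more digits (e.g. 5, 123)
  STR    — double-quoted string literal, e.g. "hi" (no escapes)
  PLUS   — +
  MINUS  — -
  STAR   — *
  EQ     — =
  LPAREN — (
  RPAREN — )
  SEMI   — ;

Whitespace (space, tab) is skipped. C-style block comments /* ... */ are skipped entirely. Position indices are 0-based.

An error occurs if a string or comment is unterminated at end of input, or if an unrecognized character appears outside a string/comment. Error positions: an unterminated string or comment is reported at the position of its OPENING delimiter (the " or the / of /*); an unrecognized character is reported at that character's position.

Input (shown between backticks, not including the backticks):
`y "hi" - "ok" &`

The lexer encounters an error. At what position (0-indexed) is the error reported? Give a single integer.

pos=0: emit ID 'y' (now at pos=1)
pos=2: enter STRING mode
pos=2: emit STR "hi" (now at pos=6)
pos=7: emit MINUS '-'
pos=9: enter STRING mode
pos=9: emit STR "ok" (now at pos=13)
pos=14: ERROR — unrecognized char '&'

Answer: 14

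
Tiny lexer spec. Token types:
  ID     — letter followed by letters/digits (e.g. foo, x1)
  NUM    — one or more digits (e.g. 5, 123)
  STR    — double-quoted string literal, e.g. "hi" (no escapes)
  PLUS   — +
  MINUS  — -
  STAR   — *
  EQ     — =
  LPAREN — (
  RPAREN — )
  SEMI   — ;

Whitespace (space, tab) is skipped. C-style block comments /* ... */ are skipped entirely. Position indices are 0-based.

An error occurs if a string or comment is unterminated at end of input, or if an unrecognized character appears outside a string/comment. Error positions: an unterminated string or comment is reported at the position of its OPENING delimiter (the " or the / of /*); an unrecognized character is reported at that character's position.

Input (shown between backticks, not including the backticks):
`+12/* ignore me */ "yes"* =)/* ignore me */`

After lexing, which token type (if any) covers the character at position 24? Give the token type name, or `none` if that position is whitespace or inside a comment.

pos=0: emit PLUS '+'
pos=1: emit NUM '12' (now at pos=3)
pos=3: enter COMMENT mode (saw '/*')
exit COMMENT mode (now at pos=18)
pos=19: enter STRING mode
pos=19: emit STR "yes" (now at pos=24)
pos=24: emit STAR '*'
pos=26: emit EQ '='
pos=27: emit RPAREN ')'
pos=28: enter COMMENT mode (saw '/*')
exit COMMENT mode (now at pos=43)
DONE. 6 tokens: [PLUS, NUM, STR, STAR, EQ, RPAREN]
Position 24: char is '*' -> STAR

Answer: STAR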